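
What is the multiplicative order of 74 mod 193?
64

193 is prime, so ord(74) divides φ(193) = 192.
Divisors of 192: 1, 2, 3, 4, 6, 8, 12, 16, 24, 32, 48, 64, 96, 192.
Repeated squaring: 74^1 ≡ 74, 74^2 ≡ 72, 74^4 ≡ 166, 74^8 ≡ 150, 74^16 ≡ 112, 74^32 ≡ 192, 74^64 ≡ 1, 74^128 ≡ 1 (mod 193).
Test 74^d mod 193 for each divisor d in increasing order:
74^1 ≡ 74
74^2 ≡ 72
74^3 = 74^2·74^1 ≡ 117
74^4 ≡ 166
74^6 = 74^4·74^2 ≡ 179
74^8 ≡ 150
74^12 = 74^8·74^4 ≡ 3
74^16 ≡ 112
74^24 = 74^16·74^8 ≡ 9
74^32 ≡ 192
74^48 = 74^32·74^16 ≡ 81
74^64 ≡ 1  ← first divisor giving 1
The order is 64.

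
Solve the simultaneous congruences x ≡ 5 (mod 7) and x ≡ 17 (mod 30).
47

Using Chinese Remainder Theorem:
M = 7 × 30 = 210
M1 = 30, M2 = 7
y1 = 30^(-1) mod 7 = 4
y2 = 7^(-1) mod 30 = 13
x = (5×30×4 + 17×7×13) mod 210 = 47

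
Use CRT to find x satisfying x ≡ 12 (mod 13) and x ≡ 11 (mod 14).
25

Using Chinese Remainder Theorem:
M = 13 × 14 = 182
M1 = 14, M2 = 13
y1 = 14^(-1) mod 13 = 1
y2 = 13^(-1) mod 14 = 13
x = (12×14×1 + 11×13×13) mod 182 = 25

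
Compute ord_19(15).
18

19 is prime, so ord(15) divides φ(19) = 18.
Divisors of 18: 1, 2, 3, 6, 9, 18.
Repeated squaring: 15^1 ≡ 15, 15^2 ≡ 16, 15^4 ≡ 9, 15^8 ≡ 5, 15^16 ≡ 6 (mod 19).
Test 15^d mod 19 for each divisor d in increasing order:
15^1 ≡ 15
15^2 ≡ 16
15^3 = 15^2·15^1 ≡ 12
15^6 = 15^4·15^2 ≡ 11
15^9 = 15^8·15^1 ≡ 18
15^18 = 15^16·15^2 ≡ 1  ← first divisor giving 1
The order is 18.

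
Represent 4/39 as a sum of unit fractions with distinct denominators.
1/10 + 1/390

Greedy algorithm:
4/39: ceiling(39/4) = 10, use 1/10
1/390: ceiling(390/1) = 390, use 1/390
Result: 4/39 = 1/10 + 1/390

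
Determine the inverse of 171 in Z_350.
131

gcd(171, 350) = 1, so the inverse exists.
Extended Euclidean algorithm on (350, 171):
350 = 2 × 171 + 8  ⟹  8 = (1)·350 + (-2)·171
171 = 21 × 8 + 3  ⟹  3 = (-21)·350 + (43)·171
8 = 2 × 3 + 2  ⟹  2 = (43)·350 + (-88)·171
3 = 1 × 2 + 1  ⟹  1 = (-64)·350 + (131)·171
So (131)·171 ≡ 1 (mod 350), i.e. 171^(-1) ≡ 131 (mod 350).
Check: 171 × 131 = 22401 ≡ 1 (mod 350)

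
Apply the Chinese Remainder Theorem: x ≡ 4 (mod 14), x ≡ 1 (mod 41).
452

Using Chinese Remainder Theorem:
M = 14 × 41 = 574
M1 = 41, M2 = 14
y1 = 41^(-1) mod 14 = 13
y2 = 14^(-1) mod 41 = 3
x = (4×41×13 + 1×14×3) mod 574 = 452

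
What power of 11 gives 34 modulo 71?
65

Baby-step giant-step with step n = ⌈√71⌉ = 9.
Baby steps 11^j mod 71 (j:value) for j=0..8: 0:1, 1:11, 2:50, 3:53, 4:15, 5:23, 6:40, 7:14, 8:12.
Giant-step multiplier: 11^(-9) ≡ 11^(70-9) = 11^61 ≡ 7 (mod 71).
Giant steps γ_i = 34·7^i mod 71: γ_0=34, γ_1=25, γ_2=33, γ_3=18, γ_4=55, γ_5=30, γ_6=68, γ_7=50 (in table at j=2).
x = i·n + j = 7·9 + 2 = 65.
Check: 11^65 ≡ 34 (mod 71).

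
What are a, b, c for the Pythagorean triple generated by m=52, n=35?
(1479, 3640, 3929)

Euclid's formula: a = m² - n², b = 2mn, c = m² + n²
m = 52, n = 35
a = 52² - 35² = 2704 - 1225 = 1479
b = 2 × 52 × 35 = 3640
c = 52² + 35² = 2704 + 1225 = 3929
Verification: 1479² + 3640² = 2187441 + 13249600 = 15437041 = 3929² ✓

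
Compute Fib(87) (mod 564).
34

Matrix identity: Q^n = [[F_(n+1), F_n], [F_n, F_(n-1)]] with Q = [[1,1],[1,0]].
n = 87 = 1010111₂. Square-and-multiply, entries mod 564:
Q^1 = [[1,1],[1,0]]
Q^2 = (Q^1)² = [[2,1],[1,1]]
Q^5 = (Q^2)²·Q = [[8,5],[5,3]]
Q^10 = (Q^5)² = [[89,55],[55,34]]
Q^21 = (Q^10)²·Q = [[227,230],[230,561]]
Q^43 = (Q^21)²·Q = [[285,89],[89,196]]
Q^87 = (Q^43)²·Q = [[543,34],[34,509]]
F_87 mod 564 = Q^87[0][1] = 34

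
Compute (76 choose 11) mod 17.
0

Using Lucas' theorem:
Write n=76 and k=11 in base 17:
n in base 17: [4, 8]
k in base 17: [0, 11]
C(76,11) mod 17 = ∏ C(n_i, k_i) mod 17
Digit binomials (mod 17): C(4,0) = 1; C(8,11) = 0 (k_i > n_i)
Product: 1 × 0 = 0 ≡ 0 (mod 17)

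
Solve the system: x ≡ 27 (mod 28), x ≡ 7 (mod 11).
139

Using Chinese Remainder Theorem:
M = 28 × 11 = 308
M1 = 11, M2 = 28
y1 = 11^(-1) mod 28 = 23
y2 = 28^(-1) mod 11 = 2
x = (27×11×23 + 7×28×2) mod 308 = 139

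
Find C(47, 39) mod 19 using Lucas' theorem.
9

Using Lucas' theorem:
Write n=47 and k=39 in base 19:
n in base 19: [2, 9]
k in base 19: [2, 1]
C(47,39) mod 19 = ∏ C(n_i, k_i) mod 19
Digit binomials (mod 19): C(2,2) = 1; C(9,1) = 9
Product: 1 × 9 = 9 ≡ 9 (mod 19)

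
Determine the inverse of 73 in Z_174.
31

gcd(73, 174) = 1, so the inverse exists.
Extended Euclidean algorithm on (174, 73):
174 = 2 × 73 + 28  ⟹  28 = (1)·174 + (-2)·73
73 = 2 × 28 + 17  ⟹  17 = (-2)·174 + (5)·73
28 = 1 × 17 + 11  ⟹  11 = (3)·174 + (-7)·73
17 = 1 × 11 + 6  ⟹  6 = (-5)·174 + (12)·73
11 = 1 × 6 + 5  ⟹  5 = (8)·174 + (-19)·73
6 = 1 × 5 + 1  ⟹  1 = (-13)·174 + (31)·73
So (31)·73 ≡ 1 (mod 174), i.e. 73^(-1) ≡ 31 (mod 174).
Check: 73 × 31 = 2263 ≡ 1 (mod 174)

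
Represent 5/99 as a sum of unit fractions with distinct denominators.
1/20 + 1/1980

Greedy algorithm:
5/99: ceiling(99/5) = 20, use 1/20
1/1980: ceiling(1980/1) = 1980, use 1/1980
Result: 5/99 = 1/20 + 1/1980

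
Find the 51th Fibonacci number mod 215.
159

Matrix identity: Q^n = [[F_(n+1), F_n], [F_n, F_(n-1)]] with Q = [[1,1],[1,0]].
n = 51 = 110011₂. Square-and-multiply, entries mod 215:
Q^1 = [[1,1],[1,0]]
Q^3 = (Q^1)²·Q = [[3,2],[2,1]]
Q^6 = (Q^3)² = [[13,8],[8,5]]
Q^12 = (Q^6)² = [[18,144],[144,89]]
Q^25 = (Q^12)²·Q = [[133,205],[205,143]]
Q^51 = (Q^25)²·Q = [[194,159],[159,35]]
F_51 mod 215 = Q^51[0][1] = 159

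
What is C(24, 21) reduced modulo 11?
0

Using Lucas' theorem:
Write n=24 and k=21 in base 11:
n in base 11: [2, 2]
k in base 11: [1, 10]
C(24,21) mod 11 = ∏ C(n_i, k_i) mod 11
Digit binomials (mod 11): C(2,1) = 2; C(2,10) = 0 (k_i > n_i)
Product: 2 × 0 = 0 ≡ 0 (mod 11)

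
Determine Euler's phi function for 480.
128

480 = 2^5 × 3 × 5
φ(n) = n × ∏(1 - 1/p) for each prime p dividing n
φ(480) = 480 × (1 - 1/2) × (1 - 1/3) × (1 - 1/5) = 128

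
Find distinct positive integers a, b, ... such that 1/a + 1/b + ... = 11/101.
1/10 + 1/113 + 1/16305 + 1/372177930

Greedy algorithm:
11/101: ceiling(101/11) = 10, use 1/10
9/1010: ceiling(1010/9) = 113, use 1/113
7/114130: ceiling(114130/7) = 16305, use 1/16305
1/372177930: ceiling(372177930/1) = 372177930, use 1/372177930
Result: 11/101 = 1/10 + 1/113 + 1/16305 + 1/372177930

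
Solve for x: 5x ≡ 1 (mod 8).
5

gcd(5, 8) = 1, so the inverse exists.
Extended Euclidean algorithm on (8, 5):
8 = 1 × 5 + 3  ⟹  3 = (1)·8 + (-1)·5
5 = 1 × 3 + 2  ⟹  2 = (-1)·8 + (2)·5
3 = 1 × 2 + 1  ⟹  1 = (2)·8 + (-3)·5
So (-3)·5 ≡ 1 (mod 8), i.e. 5^(-1) ≡ -3 ≡ 5 (mod 8).
Check: 5 × 5 = 25 ≡ 1 (mod 8)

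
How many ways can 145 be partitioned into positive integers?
24908858009

p(n) counts ways to write n as a sum of positive integers (order ignored).
Euler's pentagonal recurrence: p(k) = p(k-1) + p(k-2) - p(k-5) - p(k-7) + p(k-12) + p(k-15) - ... (offsets j(3j∓1)/2, signs ++--, p(0)=1, p(<0)=0).
DP table for k = 0..144: p(0)=1, p(1)=1, p(2)=2, p(3)=3, p(4)=5, p(5)=7, p(6)=11, p(7)=15, p(8)=22, p(9)=30, p(10)=42, p(11)=56, p(12)=77, p(13)=101, p(14)=135, p(15)=176, p(16)=231, p(17)=297, p(18)=385, p(19)=490, p(20)=627, p(21)=792, p(22)=1002, p(23)=1255, p(24)=1575, p(25)=1958, p(26)=2436, p(27)=3010, p(28)=3718, p(29)=4565, p(30)=5604, p(31)=6842, p(32)=8349, p(33)=10143, p(34)=12310, p(35)=14883, p(36)=17977, p(37)=21637, p(38)=26015, p(39)=31185, p(40)=37338, p(41)=44583, p(42)=53174, p(43)=63261, p(44)=75175, p(45)=89134, p(46)=105558, p(47)=124754, p(48)=147273, p(49)=173525, p(50)=204226, p(51)=239943, p(52)=281589, p(53)=329931, p(54)=386155, p(55)=451276, p(56)=526823, p(57)=614154, p(58)=715220, p(59)=831820, p(60)=966467, p(61)=1121505, p(62)=1300156, p(63)=1505499, p(64)=1741630, p(65)=2012558, p(66)=2323520, p(67)=2679689, p(68)=3087735, p(69)=3554345, p(70)=4087968, p(71)=4697205, p(72)=5392783, p(73)=6185689, p(74)=7089500, p(75)=8118264, p(76)=9289091, p(77)=10619863, p(78)=12132164, p(79)=13848650, p(80)=15796476, p(81)=18004327, p(82)=20506255, p(83)=23338469, p(84)=26543660, p(85)=30167357, p(86)=34262962, p(87)=38887673, p(88)=44108109, p(89)=49995925, p(90)=56634173, p(91)=64112359, p(92)=72533807, p(93)=82010177, p(94)=92669720, p(95)=104651419, p(96)=118114304, p(97)=133230930, p(98)=150198136, p(99)=169229875, p(100)=190569292, p(101)=214481126, p(102)=241265379, p(103)=271248950, p(104)=304801365, p(105)=342325709, p(106)=384276336, p(107)=431149389, p(108)=483502844, p(109)=541946240, p(110)=607163746, p(111)=679903203, p(112)=761002156, p(113)=851376628, p(114)=952050665, p(115)=1064144451, p(116)=1188908248, p(117)=1327710076, p(118)=1482074143, p(119)=1653668665, p(120)=1844349560, p(121)=2056148051, p(122)=2291320912, p(123)=2552338241, p(124)=2841940500, p(125)=3163127352, p(126)=3519222692, p(127)=3913864295, p(128)=4351078600, p(129)=4835271870, p(130)=5371315400, p(131)=5964539504, p(132)=6620830889, p(133)=7346629512, p(134)=8149040695, p(135)=9035836076, p(136)=10015581680, p(137)=11097645016, p(138)=12292341831, p(139)=13610949895, p(140)=15065878135, p(141)=16670689208, p(142)=18440293320, p(143)=20390982757, p(144)=22540654445.
Final step: p(145) = p(144) + p(143) - p(140) - p(138) + p(133) + p(130) - p(123) - p(119) + p(110) + p(105) - p(94) - p(88) + p(75) + p(68) - p(53) - p(45) + p(28) + p(19) - p(0)
= 22540654445 + 20390982757 - 15065878135 - 12292341831 + 7346629512 + 5371315400 - 2552338241 - 1653668665 + 607163746 + 342325709 - 92669720 - 44108109 + 8118264 + 3087735 - 329931 - 89134 + 3718 + 490 - 1
= 24908858009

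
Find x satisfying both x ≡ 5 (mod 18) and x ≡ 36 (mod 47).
365

Using Chinese Remainder Theorem:
M = 18 × 47 = 846
M1 = 47, M2 = 18
y1 = 47^(-1) mod 18 = 5
y2 = 18^(-1) mod 47 = 34
x = (5×47×5 + 36×18×34) mod 846 = 365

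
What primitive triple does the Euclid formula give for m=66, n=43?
(2507, 5676, 6205)

Euclid's formula: a = m² - n², b = 2mn, c = m² + n²
m = 66, n = 43
a = 66² - 43² = 4356 - 1849 = 2507
b = 2 × 66 × 43 = 5676
c = 66² + 43² = 4356 + 1849 = 6205
Verification: 2507² + 5676² = 6285049 + 32216976 = 38502025 = 6205² ✓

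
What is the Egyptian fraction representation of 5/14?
1/3 + 1/42

Greedy algorithm:
5/14: ceiling(14/5) = 3, use 1/3
1/42: ceiling(42/1) = 42, use 1/42
Result: 5/14 = 1/3 + 1/42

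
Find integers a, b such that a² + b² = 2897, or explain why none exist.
31² + 44² (a=31, b=44)

Factorization: 2897 = 2897
By Fermat: n is sum of two squares iff every prime p ≡ 3 (mod 4) appears to even power.
All primes ≡ 3 (mod 4) appear to even power.
Search a = 0, 1, 2, … for 2897 - a² a perfect square: first hit at a = 31: 2897 - 961 = 1936 = 44².
2897 = 31² + 44² = 961 + 1936 ✓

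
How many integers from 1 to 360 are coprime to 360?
96

360 = 2^3 × 3^2 × 5
φ(n) = n × ∏(1 - 1/p) for each prime p dividing n
φ(360) = 360 × (1 - 1/2) × (1 - 1/3) × (1 - 1/5) = 96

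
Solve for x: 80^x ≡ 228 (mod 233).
101

Baby-step giant-step with step n = ⌈√233⌉ = 16.
Baby steps 80^j mod 233 (j:value) for j=0..15: 0:1, 1:80, 2:109, 3:99, 4:231, 5:73, 6:15, 7:35, 8:4, 9:87, 10:203, 11:163, 12:225, 13:59, 14:60, 15:140.
Giant-step multiplier: 80^(-16) ≡ 80^(232-16) = 80^216 ≡ 102 (mod 233).
Giant steps γ_i = 228·102^i mod 233: γ_0=228, γ_1=189, γ_2=172, γ_3=69, γ_4=48, γ_5=3, γ_6=73 (in table at j=5).
x = i·n + j = 6·16 + 5 = 101.
Check: 80^101 ≡ 228 (mod 233).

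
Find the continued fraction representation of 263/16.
[16; 2, 3, 2]

Euclidean algorithm steps:
263 = 16 × 16 + 7
16 = 2 × 7 + 2
7 = 3 × 2 + 1
2 = 2 × 1 + 0
Continued fraction: [16; 2, 3, 2]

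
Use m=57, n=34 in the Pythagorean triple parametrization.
(2093, 3876, 4405)

Euclid's formula: a = m² - n², b = 2mn, c = m² + n²
m = 57, n = 34
a = 57² - 34² = 3249 - 1156 = 2093
b = 2 × 57 × 34 = 3876
c = 57² + 34² = 3249 + 1156 = 4405
Verification: 2093² + 3876² = 4380649 + 15023376 = 19404025 = 4405² ✓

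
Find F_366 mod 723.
233

Matrix identity: Q^n = [[F_(n+1), F_n], [F_n, F_(n-1)]] with Q = [[1,1],[1,0]].
n = 366 = 101101110₂. Square-and-multiply, entries mod 723:
Q^1 = [[1,1],[1,0]]
Q^2 = (Q^1)² = [[2,1],[1,1]]
Q^5 = (Q^2)²·Q = [[8,5],[5,3]]
Q^11 = (Q^5)²·Q = [[144,89],[89,55]]
Q^22 = (Q^11)² = [[460,359],[359,101]]
Q^45 = (Q^22)²·Q = [[353,671],[671,405]]
Q^91 = (Q^45)²·Q = [[414,65],[65,349]]
Q^183 = (Q^91)²·Q = [[363,655],[655,431]]
Q^366 = (Q^183)² = [[469,233],[233,236]]
F_366 mod 723 = Q^366[0][1] = 233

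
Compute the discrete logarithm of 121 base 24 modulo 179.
58

Baby-step giant-step with step n = ⌈√179⌉ = 14.
Baby steps 24^j mod 179 (j:value) for j=0..13: 0:1, 1:24, 2:39, 3:41, 4:89, 5:167, 6:70, 7:69, 8:45, 9:6, 10:144, 11:55, 12:67, 13:176.
Giant-step multiplier: 24^(-14) ≡ 24^(178-14) = 24^164 ≡ 87 (mod 179).
Giant steps γ_i = 121·87^i mod 179: γ_0=121, γ_1=145, γ_2=85, γ_3=56, γ_4=39 (in table at j=2).
x = i·n + j = 4·14 + 2 = 58.
Check: 24^58 ≡ 121 (mod 179).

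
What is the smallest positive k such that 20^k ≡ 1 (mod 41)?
20

41 is prime, so ord(20) divides φ(41) = 40.
Divisors of 40: 1, 2, 4, 5, 8, 10, 20, 40.
Repeated squaring: 20^1 ≡ 20, 20^2 ≡ 31, 20^4 ≡ 18, 20^8 ≡ 37, 20^16 ≡ 16, 20^32 ≡ 10 (mod 41).
Test 20^d mod 41 for each divisor d in increasing order:
20^1 ≡ 20
20^2 ≡ 31
20^4 ≡ 18
20^5 = 20^4·20^1 ≡ 32
20^8 ≡ 37
20^10 = 20^8·20^2 ≡ 40
20^20 = 20^16·20^4 ≡ 1  ← first divisor giving 1
The order is 20.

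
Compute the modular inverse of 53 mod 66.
5

gcd(53, 66) = 1, so the inverse exists.
Extended Euclidean algorithm on (66, 53):
66 = 1 × 53 + 13  ⟹  13 = (1)·66 + (-1)·53
53 = 4 × 13 + 1  ⟹  1 = (-4)·66 + (5)·53
So (5)·53 ≡ 1 (mod 66), i.e. 53^(-1) ≡ 5 (mod 66).
Check: 53 × 5 = 265 ≡ 1 (mod 66)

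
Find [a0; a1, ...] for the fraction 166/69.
[2; 2, 2, 6, 2]

Euclidean algorithm steps:
166 = 2 × 69 + 28
69 = 2 × 28 + 13
28 = 2 × 13 + 2
13 = 6 × 2 + 1
2 = 2 × 1 + 0
Continued fraction: [2; 2, 2, 6, 2]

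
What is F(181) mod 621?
296

Matrix identity: Q^n = [[F_(n+1), F_n], [F_n, F_(n-1)]] with Q = [[1,1],[1,0]].
n = 181 = 10110101₂. Square-and-multiply, entries mod 621:
Q^1 = [[1,1],[1,0]]
Q^2 = (Q^1)² = [[2,1],[1,1]]
Q^5 = (Q^2)²·Q = [[8,5],[5,3]]
Q^11 = (Q^5)²·Q = [[144,89],[89,55]]
Q^22 = (Q^11)² = [[91,323],[323,389]]
Q^45 = (Q^22)²·Q = [[620,209],[209,411]]
Q^90 = (Q^45)² = [[212,613],[613,220]]
Q^181 = (Q^90)²·Q = [[566,296],[296,270]]
F_181 mod 621 = Q^181[0][1] = 296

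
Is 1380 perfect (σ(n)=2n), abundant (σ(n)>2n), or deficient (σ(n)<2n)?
abundant

Proper divisors of 1380: sum = 1 + 2 + 3 + 4 + 5 + 6 + 10 + 12 + ... + 276 + 345 + 460 + 690 (23 divisors) = 2652
Since 2652 > 1380, 1380 is abundant.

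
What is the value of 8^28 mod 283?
207

Repeated squaring. Binary of 28 = 11100.
8^1 ≡ 8 (mod 283); 8^2 ≡ 64 (mod 283); 8^4 ≡ 134 (mod 283); 8^8 ≡ 127 (mod 283); 8^16 ≡ 281 (mod 283)
8^28 = 8^4 × 8^8 × 8^16 ≡ 207 (mod 283)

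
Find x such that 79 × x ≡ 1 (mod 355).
9

gcd(79, 355) = 1, so the inverse exists.
Extended Euclidean algorithm on (355, 79):
355 = 4 × 79 + 39  ⟹  39 = (1)·355 + (-4)·79
79 = 2 × 39 + 1  ⟹  1 = (-2)·355 + (9)·79
So (9)·79 ≡ 1 (mod 355), i.e. 79^(-1) ≡ 9 (mod 355).
Check: 79 × 9 = 711 ≡ 1 (mod 355)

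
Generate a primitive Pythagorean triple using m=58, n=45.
(1339, 5220, 5389)

Euclid's formula: a = m² - n², b = 2mn, c = m² + n²
m = 58, n = 45
a = 58² - 45² = 3364 - 2025 = 1339
b = 2 × 58 × 45 = 5220
c = 58² + 45² = 3364 + 2025 = 5389
Verification: 1339² + 5220² = 1792921 + 27248400 = 29041321 = 5389² ✓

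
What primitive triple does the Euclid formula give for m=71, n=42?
(3277, 5964, 6805)

Euclid's formula: a = m² - n², b = 2mn, c = m² + n²
m = 71, n = 42
a = 71² - 42² = 5041 - 1764 = 3277
b = 2 × 71 × 42 = 5964
c = 71² + 42² = 5041 + 1764 = 6805
Verification: 3277² + 5964² = 10738729 + 35569296 = 46308025 = 6805² ✓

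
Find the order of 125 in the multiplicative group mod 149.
37

149 is prime, so ord(125) divides φ(149) = 148.
Divisors of 148: 1, 2, 4, 37, 74, 148.
Repeated squaring: 125^1 ≡ 125, 125^2 ≡ 129, 125^4 ≡ 102, 125^8 ≡ 123, 125^16 ≡ 80, 125^32 ≡ 142, 125^64 ≡ 49, 125^128 ≡ 17 (mod 149).
Test 125^d mod 149 for each divisor d in increasing order:
125^1 ≡ 125
125^2 ≡ 129
125^4 ≡ 102
125^37 = 125^32·125^4·125^1 ≡ 1  ← first divisor giving 1
The order is 37.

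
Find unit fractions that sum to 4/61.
1/16 + 1/326 + 1/159088

Greedy algorithm:
4/61: ceiling(61/4) = 16, use 1/16
3/976: ceiling(976/3) = 326, use 1/326
1/159088: ceiling(159088/1) = 159088, use 1/159088
Result: 4/61 = 1/16 + 1/326 + 1/159088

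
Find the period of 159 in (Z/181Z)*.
20

181 is prime, so ord(159) divides φ(181) = 180.
Divisors of 180: 1, 2, 3, 4, 5, 6, 9, 10, 12, 15, 18, 20, 30, 36, 45, 60, 90, 180.
Repeated squaring: 159^1 ≡ 159, 159^2 ≡ 122, 159^4 ≡ 42, 159^8 ≡ 135, 159^16 ≡ 125, 159^32 ≡ 59, 159^64 ≡ 42, 159^128 ≡ 135 (mod 181).
Test 159^d mod 181 for each divisor d in increasing order:
159^1 ≡ 159
159^2 ≡ 122
159^3 = 159^2·159^1 ≡ 31
159^4 ≡ 42
159^5 = 159^4·159^1 ≡ 162
159^6 = 159^4·159^2 ≡ 56
159^9 = 159^8·159^1 ≡ 107
159^10 = 159^8·159^2 ≡ 180
159^12 = 159^8·159^4 ≡ 59
159^15 = 159^8·159^4·159^2·159^1 ≡ 19
159^18 = 159^16·159^2 ≡ 46
159^20 = 159^16·159^4 ≡ 1  ← first divisor giving 1
The order is 20.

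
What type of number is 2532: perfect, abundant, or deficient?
abundant

Proper divisors of 2532: sum = 1 + 2 + 3 + 4 + 6 + 12 + 211 + 422 + 633 + 844 + 1266 = 3404
Since 3404 > 2532, 2532 is abundant.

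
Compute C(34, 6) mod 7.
1

Using Lucas' theorem:
Write n=34 and k=6 in base 7:
n in base 7: [4, 6]
k in base 7: [0, 6]
C(34,6) mod 7 = ∏ C(n_i, k_i) mod 7
Digit binomials (mod 7): C(4,0) = 1; C(6,6) = 1
Product: 1 × 1 = 1 ≡ 1 (mod 7)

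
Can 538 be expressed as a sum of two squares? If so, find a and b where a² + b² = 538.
3² + 23² (a=3, b=23)

Factorization: 538 = 2 × 269
By Fermat: n is sum of two squares iff every prime p ≡ 3 (mod 4) appears to even power.
All primes ≡ 3 (mod 4) appear to even power.
Search a = 0, 1, 2, … for 538 - a² a perfect square: first hit at a = 3: 538 - 9 = 529 = 23².
538 = 3² + 23² = 9 + 529 ✓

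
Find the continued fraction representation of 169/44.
[3; 1, 5, 3, 2]

Euclidean algorithm steps:
169 = 3 × 44 + 37
44 = 1 × 37 + 7
37 = 5 × 7 + 2
7 = 3 × 2 + 1
2 = 2 × 1 + 0
Continued fraction: [3; 1, 5, 3, 2]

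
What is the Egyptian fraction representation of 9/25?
1/3 + 1/38 + 1/2850

Greedy algorithm:
9/25: ceiling(25/9) = 3, use 1/3
2/75: ceiling(75/2) = 38, use 1/38
1/2850: ceiling(2850/1) = 2850, use 1/2850
Result: 9/25 = 1/3 + 1/38 + 1/2850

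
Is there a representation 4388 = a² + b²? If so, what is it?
32² + 58² (a=32, b=58)

Factorization: 4388 = 2^2 × 1097
By Fermat: n is sum of two squares iff every prime p ≡ 3 (mod 4) appears to even power.
All primes ≡ 3 (mod 4) appear to even power.
Search a = 0, 1, 2, … for 4388 - a² a perfect square: first hit at a = 32: 4388 - 1024 = 3364 = 58².
4388 = 32² + 58² = 1024 + 3364 ✓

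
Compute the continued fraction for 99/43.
[2; 3, 3, 4]

Euclidean algorithm steps:
99 = 2 × 43 + 13
43 = 3 × 13 + 4
13 = 3 × 4 + 1
4 = 4 × 1 + 0
Continued fraction: [2; 3, 3, 4]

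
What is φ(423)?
276

423 = 3^2 × 47
φ(n) = n × ∏(1 - 1/p) for each prime p dividing n
φ(423) = 423 × (1 - 1/3) × (1 - 1/47) = 276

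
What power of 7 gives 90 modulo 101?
7

Baby-step giant-step with step n = ⌈√101⌉ = 11.
Baby steps 7^j mod 101 (j:value) for j=0..10: 0:1, 1:7, 2:49, 3:40, 4:78, 5:41, 6:85, 7:90, 8:24, 9:67, 10:65.
h = 90 is already in the table at j=7, so x = 7.
Check: 7^7 ≡ 90 (mod 101).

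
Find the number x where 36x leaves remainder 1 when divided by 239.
166

gcd(36, 239) = 1, so the inverse exists.
Extended Euclidean algorithm on (239, 36):
239 = 6 × 36 + 23  ⟹  23 = (1)·239 + (-6)·36
36 = 1 × 23 + 13  ⟹  13 = (-1)·239 + (7)·36
23 = 1 × 13 + 10  ⟹  10 = (2)·239 + (-13)·36
13 = 1 × 10 + 3  ⟹  3 = (-3)·239 + (20)·36
10 = 3 × 3 + 1  ⟹  1 = (11)·239 + (-73)·36
So (-73)·36 ≡ 1 (mod 239), i.e. 36^(-1) ≡ -73 ≡ 166 (mod 239).
Check: 36 × 166 = 5976 ≡ 1 (mod 239)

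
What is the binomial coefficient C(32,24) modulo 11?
1

Using Lucas' theorem:
Write n=32 and k=24 in base 11:
n in base 11: [2, 10]
k in base 11: [2, 2]
C(32,24) mod 11 = ∏ C(n_i, k_i) mod 11
Digit binomials (mod 11): C(2,2) = 1; C(10,2) = 45 ≡ 1
Product: 1 × 1 = 1 ≡ 1 (mod 11)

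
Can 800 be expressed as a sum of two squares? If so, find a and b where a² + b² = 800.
4² + 28² (a=4, b=28)

Factorization: 800 = 2^5 × 5^2
By Fermat: n is sum of two squares iff every prime p ≡ 3 (mod 4) appears to even power.
All primes ≡ 3 (mod 4) appear to even power.
Search a = 0, 1, 2, … for 800 - a² a perfect square: first hit at a = 4: 800 - 16 = 784 = 28².
800 = 4² + 28² = 16 + 784 ✓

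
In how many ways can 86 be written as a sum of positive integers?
34262962

p(n) counts ways to write n as a sum of positive integers (order ignored).
Euler's pentagonal recurrence: p(k) = p(k-1) + p(k-2) - p(k-5) - p(k-7) + p(k-12) + p(k-15) - ... (offsets j(3j∓1)/2, signs ++--, p(0)=1, p(<0)=0).
DP table for k = 0..85: p(0)=1, p(1)=1, p(2)=2, p(3)=3, p(4)=5, p(5)=7, p(6)=11, p(7)=15, p(8)=22, p(9)=30, p(10)=42, p(11)=56, p(12)=77, p(13)=101, p(14)=135, p(15)=176, p(16)=231, p(17)=297, p(18)=385, p(19)=490, p(20)=627, p(21)=792, p(22)=1002, p(23)=1255, p(24)=1575, p(25)=1958, p(26)=2436, p(27)=3010, p(28)=3718, p(29)=4565, p(30)=5604, p(31)=6842, p(32)=8349, p(33)=10143, p(34)=12310, p(35)=14883, p(36)=17977, p(37)=21637, p(38)=26015, p(39)=31185, p(40)=37338, p(41)=44583, p(42)=53174, p(43)=63261, p(44)=75175, p(45)=89134, p(46)=105558, p(47)=124754, p(48)=147273, p(49)=173525, p(50)=204226, p(51)=239943, p(52)=281589, p(53)=329931, p(54)=386155, p(55)=451276, p(56)=526823, p(57)=614154, p(58)=715220, p(59)=831820, p(60)=966467, p(61)=1121505, p(62)=1300156, p(63)=1505499, p(64)=1741630, p(65)=2012558, p(66)=2323520, p(67)=2679689, p(68)=3087735, p(69)=3554345, p(70)=4087968, p(71)=4697205, p(72)=5392783, p(73)=6185689, p(74)=7089500, p(75)=8118264, p(76)=9289091, p(77)=10619863, p(78)=12132164, p(79)=13848650, p(80)=15796476, p(81)=18004327, p(82)=20506255, p(83)=23338469, p(84)=26543660, p(85)=30167357.
Final step: p(86) = p(85) + p(84) - p(81) - p(79) + p(74) + p(71) - p(64) - p(60) + p(51) + p(46) - p(35) - p(29) + p(16) + p(9)
= 30167357 + 26543660 - 18004327 - 13848650 + 7089500 + 4697205 - 1741630 - 966467 + 239943 + 105558 - 14883 - 4565 + 231 + 30
= 34262962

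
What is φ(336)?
96

336 = 2^4 × 3 × 7
φ(n) = n × ∏(1 - 1/p) for each prime p dividing n
φ(336) = 336 × (1 - 1/2) × (1 - 1/3) × (1 - 1/7) = 96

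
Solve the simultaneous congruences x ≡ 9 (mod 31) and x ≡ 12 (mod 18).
102

Using Chinese Remainder Theorem:
M = 31 × 18 = 558
M1 = 18, M2 = 31
y1 = 18^(-1) mod 31 = 19
y2 = 31^(-1) mod 18 = 7
x = (9×18×19 + 12×31×7) mod 558 = 102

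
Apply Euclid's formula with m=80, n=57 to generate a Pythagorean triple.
(3151, 9120, 9649)

Euclid's formula: a = m² - n², b = 2mn, c = m² + n²
m = 80, n = 57
a = 80² - 57² = 6400 - 3249 = 3151
b = 2 × 80 × 57 = 9120
c = 80² + 57² = 6400 + 3249 = 9649
Verification: 3151² + 9120² = 9928801 + 83174400 = 93103201 = 9649² ✓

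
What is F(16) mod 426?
135

Matrix identity: Q^n = [[F_(n+1), F_n], [F_n, F_(n-1)]] with Q = [[1,1],[1,0]].
n = 16 = 10000₂. Square-and-multiply, entries mod 426:
Q^1 = [[1,1],[1,0]]
Q^2 = (Q^1)² = [[2,1],[1,1]]
Q^4 = (Q^2)² = [[5,3],[3,2]]
Q^8 = (Q^4)² = [[34,21],[21,13]]
Q^16 = (Q^8)² = [[319,135],[135,184]]
F_16 mod 426 = Q^16[0][1] = 135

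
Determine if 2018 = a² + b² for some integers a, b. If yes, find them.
13² + 43² (a=13, b=43)

Factorization: 2018 = 2 × 1009
By Fermat: n is sum of two squares iff every prime p ≡ 3 (mod 4) appears to even power.
All primes ≡ 3 (mod 4) appear to even power.
Search a = 0, 1, 2, … for 2018 - a² a perfect square: first hit at a = 13: 2018 - 169 = 1849 = 43².
2018 = 13² + 43² = 169 + 1849 ✓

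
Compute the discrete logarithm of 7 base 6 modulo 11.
3

Baby-step giant-step with step n = ⌈√11⌉ = 4.
Baby steps 6^j mod 11 (j:value) for j=0..3: 0:1, 1:6, 2:3, 3:7.
h = 7 is already in the table at j=3, so x = 3.
Check: 6^3 ≡ 7 (mod 11).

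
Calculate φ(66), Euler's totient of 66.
20

66 = 2 × 3 × 11
φ(n) = n × ∏(1 - 1/p) for each prime p dividing n
φ(66) = 66 × (1 - 1/2) × (1 - 1/3) × (1 - 1/11) = 20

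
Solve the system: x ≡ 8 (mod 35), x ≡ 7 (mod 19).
463

Using Chinese Remainder Theorem:
M = 35 × 19 = 665
M1 = 19, M2 = 35
y1 = 19^(-1) mod 35 = 24
y2 = 35^(-1) mod 19 = 6
x = (8×19×24 + 7×35×6) mod 665 = 463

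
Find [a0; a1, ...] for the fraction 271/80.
[3; 2, 1, 1, 2, 1, 1, 2]

Euclidean algorithm steps:
271 = 3 × 80 + 31
80 = 2 × 31 + 18
31 = 1 × 18 + 13
18 = 1 × 13 + 5
13 = 2 × 5 + 3
5 = 1 × 3 + 2
3 = 1 × 2 + 1
2 = 2 × 1 + 0
Continued fraction: [3; 2, 1, 1, 2, 1, 1, 2]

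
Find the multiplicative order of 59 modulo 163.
6

163 is prime, so ord(59) divides φ(163) = 162.
Divisors of 162: 1, 2, 3, 6, 9, 18, 27, 54, 81, 162.
Repeated squaring: 59^1 ≡ 59, 59^2 ≡ 58, 59^4 ≡ 104, 59^8 ≡ 58, 59^16 ≡ 104, 59^32 ≡ 58, 59^64 ≡ 104, 59^128 ≡ 58 (mod 163).
Test 59^d mod 163 for each divisor d in increasing order:
59^1 ≡ 59
59^2 ≡ 58
59^3 = 59^2·59^1 ≡ 162
59^6 = 59^4·59^2 ≡ 1  ← first divisor giving 1
The order is 6.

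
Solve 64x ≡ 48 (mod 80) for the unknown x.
x ≡ 2 (mod 5)

gcd(64, 80) = 16, which divides 48, so solutions exist.
Divide through by 16: 4x ≡ 3 (mod 5).
Find 4^(-1) mod 5 by the extended Euclidean algorithm:
5 = 1 × 4 + 1  ⟹  1 = (1)·5 + (-1)·4
So (-1)·4 ≡ 1 (mod 5), i.e. 4^(-1) ≡ -1 ≡ 4 (mod 5).
x ≡ 4 × 3 = 12 ≡ 2 (mod 5).
Check: 64 × 2 = 128 ≡ 48 (mod 80).
x ≡ 2 (mod 5), giving 16 solutions mod 80.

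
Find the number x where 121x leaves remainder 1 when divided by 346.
163

gcd(121, 346) = 1, so the inverse exists.
Extended Euclidean algorithm on (346, 121):
346 = 2 × 121 + 104  ⟹  104 = (1)·346 + (-2)·121
121 = 1 × 104 + 17  ⟹  17 = (-1)·346 + (3)·121
104 = 6 × 17 + 2  ⟹  2 = (7)·346 + (-20)·121
17 = 8 × 2 + 1  ⟹  1 = (-57)·346 + (163)·121
So (163)·121 ≡ 1 (mod 346), i.e. 121^(-1) ≡ 163 (mod 346).
Check: 121 × 163 = 19723 ≡ 1 (mod 346)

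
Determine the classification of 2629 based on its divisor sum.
deficient

Proper divisors of 2629: sum = 1 + 11 + 239 = 251
Since 251 < 2629, 2629 is deficient.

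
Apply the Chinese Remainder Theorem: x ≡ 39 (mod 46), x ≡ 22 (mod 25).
1097

Using Chinese Remainder Theorem:
M = 46 × 25 = 1150
M1 = 25, M2 = 46
y1 = 25^(-1) mod 46 = 35
y2 = 46^(-1) mod 25 = 6
x = (39×25×35 + 22×46×6) mod 1150 = 1097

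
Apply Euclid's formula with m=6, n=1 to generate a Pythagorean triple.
(35, 12, 37)

Euclid's formula: a = m² - n², b = 2mn, c = m² + n²
m = 6, n = 1
a = 6² - 1² = 36 - 1 = 35
b = 2 × 6 × 1 = 12
c = 6² + 1² = 36 + 1 = 37
Verification: 35² + 12² = 1225 + 144 = 1369 = 37² ✓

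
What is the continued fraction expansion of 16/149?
[0; 9, 3, 5]

Euclidean algorithm steps:
16 = 0 × 149 + 16
149 = 9 × 16 + 5
16 = 3 × 5 + 1
5 = 5 × 1 + 0
Continued fraction: [0; 9, 3, 5]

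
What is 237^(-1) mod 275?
123

gcd(237, 275) = 1, so the inverse exists.
Extended Euclidean algorithm on (275, 237):
275 = 1 × 237 + 38  ⟹  38 = (1)·275 + (-1)·237
237 = 6 × 38 + 9  ⟹  9 = (-6)·275 + (7)·237
38 = 4 × 9 + 2  ⟹  2 = (25)·275 + (-29)·237
9 = 4 × 2 + 1  ⟹  1 = (-106)·275 + (123)·237
So (123)·237 ≡ 1 (mod 275), i.e. 237^(-1) ≡ 123 (mod 275).
Check: 237 × 123 = 29151 ≡ 1 (mod 275)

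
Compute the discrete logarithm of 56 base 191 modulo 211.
128

Baby-step giant-step with step n = ⌈√211⌉ = 15.
Baby steps 191^j mod 211 (j:value) for j=0..14: 0:1, 1:191, 2:189, 3:18, 4:62, 5:26, 6:113, 7:61, 8:46, 9:135, 10:43, 11:195, 12:109, 13:141, 14:134.
Giant-step multiplier: 191^(-15) ≡ 191^(210-15) = 191^195 ≡ 67 (mod 211).
Giant steps γ_i = 56·67^i mod 211: γ_0=56, γ_1=165, γ_2=83, γ_3=75, γ_4=172, γ_5=130, γ_6=59, γ_7=155, γ_8=46 (in table at j=8).
x = i·n + j = 8·15 + 8 = 128.
Check: 191^128 ≡ 56 (mod 211).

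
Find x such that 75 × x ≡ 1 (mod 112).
3

gcd(75, 112) = 1, so the inverse exists.
Extended Euclidean algorithm on (112, 75):
112 = 1 × 75 + 37  ⟹  37 = (1)·112 + (-1)·75
75 = 2 × 37 + 1  ⟹  1 = (-2)·112 + (3)·75
So (3)·75 ≡ 1 (mod 112), i.e. 75^(-1) ≡ 3 (mod 112).
Check: 75 × 3 = 225 ≡ 1 (mod 112)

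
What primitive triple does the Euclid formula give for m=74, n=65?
(1251, 9620, 9701)

Euclid's formula: a = m² - n², b = 2mn, c = m² + n²
m = 74, n = 65
a = 74² - 65² = 5476 - 4225 = 1251
b = 2 × 74 × 65 = 9620
c = 74² + 65² = 5476 + 4225 = 9701
Verification: 1251² + 9620² = 1565001 + 92544400 = 94109401 = 9701² ✓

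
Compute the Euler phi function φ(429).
240

429 = 3 × 11 × 13
φ(n) = n × ∏(1 - 1/p) for each prime p dividing n
φ(429) = 429 × (1 - 1/3) × (1 - 1/11) × (1 - 1/13) = 240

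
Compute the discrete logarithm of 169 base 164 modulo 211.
192

Baby-step giant-step with step n = ⌈√211⌉ = 15.
Baby steps 164^j mod 211 (j:value) for j=0..14: 0:1, 1:164, 2:99, 3:200, 4:95, 5:177, 6:121, 7:10, 8:163, 9:146, 10:101, 11:106, 12:82, 13:155, 14:100.
Giant-step multiplier: 164^(-15) ≡ 164^(210-15) = 164^195 ≡ 40 (mod 211).
Giant steps γ_i = 169·40^i mod 211: γ_0=169, γ_1=8, γ_2=109, γ_3=140, γ_4=114, γ_5=129, γ_6=96, γ_7=42, γ_8=203, γ_9=102, γ_10=71, γ_11=97, γ_12=82 (in table at j=12).
x = i·n + j = 12·15 + 12 = 192.
Check: 164^192 ≡ 169 (mod 211).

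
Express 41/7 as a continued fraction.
[5; 1, 6]

Euclidean algorithm steps:
41 = 5 × 7 + 6
7 = 1 × 6 + 1
6 = 6 × 1 + 0
Continued fraction: [5; 1, 6]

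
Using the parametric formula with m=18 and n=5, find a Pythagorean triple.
(299, 180, 349)

Euclid's formula: a = m² - n², b = 2mn, c = m² + n²
m = 18, n = 5
a = 18² - 5² = 324 - 25 = 299
b = 2 × 18 × 5 = 180
c = 18² + 5² = 324 + 25 = 349
Verification: 299² + 180² = 89401 + 32400 = 121801 = 349² ✓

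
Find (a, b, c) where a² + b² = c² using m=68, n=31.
(3663, 4216, 5585)

Euclid's formula: a = m² - n², b = 2mn, c = m² + n²
m = 68, n = 31
a = 68² - 31² = 4624 - 961 = 3663
b = 2 × 68 × 31 = 4216
c = 68² + 31² = 4624 + 961 = 5585
Verification: 3663² + 4216² = 13417569 + 17774656 = 31192225 = 5585² ✓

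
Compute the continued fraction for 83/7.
[11; 1, 6]

Euclidean algorithm steps:
83 = 11 × 7 + 6
7 = 1 × 6 + 1
6 = 6 × 1 + 0
Continued fraction: [11; 1, 6]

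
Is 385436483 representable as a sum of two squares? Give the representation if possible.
Not possible

Factorization: 385436483 = 89 × 163^3
By Fermat: n is sum of two squares iff every prime p ≡ 3 (mod 4) appears to even power.
Prime(s) ≡ 3 (mod 4) with odd exponent: [(163, 3)]
Therefore 385436483 cannot be expressed as a² + b².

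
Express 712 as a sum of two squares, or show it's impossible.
6² + 26² (a=6, b=26)

Factorization: 712 = 2^3 × 89
By Fermat: n is sum of two squares iff every prime p ≡ 3 (mod 4) appears to even power.
All primes ≡ 3 (mod 4) appear to even power.
Search a = 0, 1, 2, … for 712 - a² a perfect square: first hit at a = 6: 712 - 36 = 676 = 26².
712 = 6² + 26² = 36 + 676 ✓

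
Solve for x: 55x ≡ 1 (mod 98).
41

gcd(55, 98) = 1, so the inverse exists.
Extended Euclidean algorithm on (98, 55):
98 = 1 × 55 + 43  ⟹  43 = (1)·98 + (-1)·55
55 = 1 × 43 + 12  ⟹  12 = (-1)·98 + (2)·55
43 = 3 × 12 + 7  ⟹  7 = (4)·98 + (-7)·55
12 = 1 × 7 + 5  ⟹  5 = (-5)·98 + (9)·55
7 = 1 × 5 + 2  ⟹  2 = (9)·98 + (-16)·55
5 = 2 × 2 + 1  ⟹  1 = (-23)·98 + (41)·55
So (41)·55 ≡ 1 (mod 98), i.e. 55^(-1) ≡ 41 (mod 98).
Check: 55 × 41 = 2255 ≡ 1 (mod 98)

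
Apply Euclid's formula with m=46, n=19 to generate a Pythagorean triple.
(1755, 1748, 2477)

Euclid's formula: a = m² - n², b = 2mn, c = m² + n²
m = 46, n = 19
a = 46² - 19² = 2116 - 361 = 1755
b = 2 × 46 × 19 = 1748
c = 46² + 19² = 2116 + 361 = 2477
Verification: 1755² + 1748² = 3080025 + 3055504 = 6135529 = 2477² ✓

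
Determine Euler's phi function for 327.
216

327 = 3 × 109
φ(n) = n × ∏(1 - 1/p) for each prime p dividing n
φ(327) = 327 × (1 - 1/3) × (1 - 1/109) = 216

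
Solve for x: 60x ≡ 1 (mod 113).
81

gcd(60, 113) = 1, so the inverse exists.
Extended Euclidean algorithm on (113, 60):
113 = 1 × 60 + 53  ⟹  53 = (1)·113 + (-1)·60
60 = 1 × 53 + 7  ⟹  7 = (-1)·113 + (2)·60
53 = 7 × 7 + 4  ⟹  4 = (8)·113 + (-15)·60
7 = 1 × 4 + 3  ⟹  3 = (-9)·113 + (17)·60
4 = 1 × 3 + 1  ⟹  1 = (17)·113 + (-32)·60
So (-32)·60 ≡ 1 (mod 113), i.e. 60^(-1) ≡ -32 ≡ 81 (mod 113).
Check: 60 × 81 = 4860 ≡ 1 (mod 113)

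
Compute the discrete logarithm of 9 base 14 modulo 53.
30

Baby-step giant-step with step n = ⌈√53⌉ = 8.
Baby steps 14^j mod 53 (j:value) for j=0..7: 0:1, 1:14, 2:37, 3:41, 4:44, 5:33, 6:38, 7:2.
Giant-step multiplier: 14^(-8) ≡ 14^(52-8) = 14^44 ≡ 36 (mod 53).
Giant steps γ_i = 9·36^i mod 53: γ_0=9, γ_1=6, γ_2=4, γ_3=38 (in table at j=6).
x = i·n + j = 3·8 + 6 = 30.
Check: 14^30 ≡ 9 (mod 53).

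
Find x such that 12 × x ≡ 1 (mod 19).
8

gcd(12, 19) = 1, so the inverse exists.
Extended Euclidean algorithm on (19, 12):
19 = 1 × 12 + 7  ⟹  7 = (1)·19 + (-1)·12
12 = 1 × 7 + 5  ⟹  5 = (-1)·19 + (2)·12
7 = 1 × 5 + 2  ⟹  2 = (2)·19 + (-3)·12
5 = 2 × 2 + 1  ⟹  1 = (-5)·19 + (8)·12
So (8)·12 ≡ 1 (mod 19), i.e. 12^(-1) ≡ 8 (mod 19).
Check: 12 × 8 = 96 ≡ 1 (mod 19)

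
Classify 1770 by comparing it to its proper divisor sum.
abundant

Proper divisors of 1770: sum = 1 + 2 + 3 + 5 + 6 + 10 + 15 + 30 + 59 + 118 + 177 + 295 + 354 + 590 + 885 = 2550
Since 2550 > 1770, 1770 is abundant.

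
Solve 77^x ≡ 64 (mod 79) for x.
6

Baby-step giant-step with step n = ⌈√79⌉ = 9.
Baby steps 77^j mod 79 (j:value) for j=0..8: 0:1, 1:77, 2:4, 3:71, 4:16, 5:47, 6:64, 7:30, 8:19.
h = 64 is already in the table at j=6, so x = 6.
Check: 77^6 ≡ 64 (mod 79).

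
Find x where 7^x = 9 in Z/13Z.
4

Baby-step giant-step with step n = ⌈√13⌉ = 4.
Baby steps 7^j mod 13 (j:value) for j=0..3: 0:1, 1:7, 2:10, 3:5.
Giant-step multiplier: 7^(-4) ≡ 7^(12-4) = 7^8 ≡ 3 (mod 13).
Giant steps γ_i = 9·3^i mod 13: γ_0=9, γ_1=1 (in table at j=0).
x = i·n + j = 1·4 + 0 = 4.
Check: 7^4 ≡ 9 (mod 13).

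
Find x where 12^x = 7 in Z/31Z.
22

Baby-step giant-step with step n = ⌈√31⌉ = 6.
Baby steps 12^j mod 31 (j:value) for j=0..5: 0:1, 1:12, 2:20, 3:23, 4:28, 5:26.
Giant-step multiplier: 12^(-6) ≡ 12^(30-6) = 12^24 ≡ 16 (mod 31).
Giant steps γ_i = 7·16^i mod 31: γ_0=7, γ_1=19, γ_2=25, γ_3=28 (in table at j=4).
x = i·n + j = 3·6 + 4 = 22.
Check: 12^22 ≡ 7 (mod 31).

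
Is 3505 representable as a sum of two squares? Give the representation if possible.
16² + 57² (a=16, b=57)

Factorization: 3505 = 5 × 701
By Fermat: n is sum of two squares iff every prime p ≡ 3 (mod 4) appears to even power.
All primes ≡ 3 (mod 4) appear to even power.
Search a = 0, 1, 2, … for 3505 - a² a perfect square: first hit at a = 16: 3505 - 256 = 3249 = 57².
3505 = 16² + 57² = 256 + 3249 ✓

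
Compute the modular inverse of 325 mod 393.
52

gcd(325, 393) = 1, so the inverse exists.
Extended Euclidean algorithm on (393, 325):
393 = 1 × 325 + 68  ⟹  68 = (1)·393 + (-1)·325
325 = 4 × 68 + 53  ⟹  53 = (-4)·393 + (5)·325
68 = 1 × 53 + 15  ⟹  15 = (5)·393 + (-6)·325
53 = 3 × 15 + 8  ⟹  8 = (-19)·393 + (23)·325
15 = 1 × 8 + 7  ⟹  7 = (24)·393 + (-29)·325
8 = 1 × 7 + 1  ⟹  1 = (-43)·393 + (52)·325
So (52)·325 ≡ 1 (mod 393), i.e. 325^(-1) ≡ 52 (mod 393).
Check: 325 × 52 = 16900 ≡ 1 (mod 393)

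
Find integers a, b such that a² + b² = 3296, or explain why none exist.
Not possible

Factorization: 3296 = 2^5 × 103
By Fermat: n is sum of two squares iff every prime p ≡ 3 (mod 4) appears to even power.
Prime(s) ≡ 3 (mod 4) with odd exponent: [(103, 1)]
Therefore 3296 cannot be expressed as a² + b².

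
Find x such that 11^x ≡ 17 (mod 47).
22

Baby-step giant-step with step n = ⌈√47⌉ = 7.
Baby steps 11^j mod 47 (j:value) for j=0..6: 0:1, 1:11, 2:27, 3:15, 4:24, 5:29, 6:37.
Giant-step multiplier: 11^(-7) ≡ 11^(46-7) = 11^39 ≡ 44 (mod 47).
Giant steps γ_i = 17·44^i mod 47: γ_0=17, γ_1=43, γ_2=12, γ_3=11 (in table at j=1).
x = i·n + j = 3·7 + 1 = 22.
Check: 11^22 ≡ 17 (mod 47).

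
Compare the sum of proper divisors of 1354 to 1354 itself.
deficient

Proper divisors of 1354: sum = 1 + 2 + 677 = 680
Since 680 < 1354, 1354 is deficient.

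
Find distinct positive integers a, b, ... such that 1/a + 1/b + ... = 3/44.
1/15 + 1/660

Greedy algorithm:
3/44: ceiling(44/3) = 15, use 1/15
1/660: ceiling(660/1) = 660, use 1/660
Result: 3/44 = 1/15 + 1/660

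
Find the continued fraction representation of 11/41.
[0; 3, 1, 2, 1, 2]

Euclidean algorithm steps:
11 = 0 × 41 + 11
41 = 3 × 11 + 8
11 = 1 × 8 + 3
8 = 2 × 3 + 2
3 = 1 × 2 + 1
2 = 2 × 1 + 0
Continued fraction: [0; 3, 1, 2, 1, 2]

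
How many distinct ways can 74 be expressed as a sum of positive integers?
7089500

p(n) counts ways to write n as a sum of positive integers (order ignored).
Euler's pentagonal recurrence: p(k) = p(k-1) + p(k-2) - p(k-5) - p(k-7) + p(k-12) + p(k-15) - ... (offsets j(3j∓1)/2, signs ++--, p(0)=1, p(<0)=0).
DP table for k = 0..73: p(0)=1, p(1)=1, p(2)=2, p(3)=3, p(4)=5, p(5)=7, p(6)=11, p(7)=15, p(8)=22, p(9)=30, p(10)=42, p(11)=56, p(12)=77, p(13)=101, p(14)=135, p(15)=176, p(16)=231, p(17)=297, p(18)=385, p(19)=490, p(20)=627, p(21)=792, p(22)=1002, p(23)=1255, p(24)=1575, p(25)=1958, p(26)=2436, p(27)=3010, p(28)=3718, p(29)=4565, p(30)=5604, p(31)=6842, p(32)=8349, p(33)=10143, p(34)=12310, p(35)=14883, p(36)=17977, p(37)=21637, p(38)=26015, p(39)=31185, p(40)=37338, p(41)=44583, p(42)=53174, p(43)=63261, p(44)=75175, p(45)=89134, p(46)=105558, p(47)=124754, p(48)=147273, p(49)=173525, p(50)=204226, p(51)=239943, p(52)=281589, p(53)=329931, p(54)=386155, p(55)=451276, p(56)=526823, p(57)=614154, p(58)=715220, p(59)=831820, p(60)=966467, p(61)=1121505, p(62)=1300156, p(63)=1505499, p(64)=1741630, p(65)=2012558, p(66)=2323520, p(67)=2679689, p(68)=3087735, p(69)=3554345, p(70)=4087968, p(71)=4697205, p(72)=5392783, p(73)=6185689.
Final step: p(74) = p(73) + p(72) - p(69) - p(67) + p(62) + p(59) - p(52) - p(48) + p(39) + p(34) - p(23) - p(17) + p(4)
= 6185689 + 5392783 - 3554345 - 2679689 + 1300156 + 831820 - 281589 - 147273 + 31185 + 12310 - 1255 - 297 + 5
= 7089500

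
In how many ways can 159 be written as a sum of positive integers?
97662728555

p(n) counts ways to write n as a sum of positive integers (order ignored).
Euler's pentagonal recurrence: p(k) = p(k-1) + p(k-2) - p(k-5) - p(k-7) + p(k-12) + p(k-15) - ... (offsets j(3j∓1)/2, signs ++--, p(0)=1, p(<0)=0).
DP table for k = 0..158: p(0)=1, p(1)=1, p(2)=2, p(3)=3, p(4)=5, p(5)=7, p(6)=11, p(7)=15, p(8)=22, p(9)=30, p(10)=42, p(11)=56, p(12)=77, p(13)=101, p(14)=135, p(15)=176, p(16)=231, p(17)=297, p(18)=385, p(19)=490, p(20)=627, p(21)=792, p(22)=1002, p(23)=1255, p(24)=1575, p(25)=1958, p(26)=2436, p(27)=3010, p(28)=3718, p(29)=4565, p(30)=5604, p(31)=6842, p(32)=8349, p(33)=10143, p(34)=12310, p(35)=14883, p(36)=17977, p(37)=21637, p(38)=26015, p(39)=31185, p(40)=37338, p(41)=44583, p(42)=53174, p(43)=63261, p(44)=75175, p(45)=89134, p(46)=105558, p(47)=124754, p(48)=147273, p(49)=173525, p(50)=204226, p(51)=239943, p(52)=281589, p(53)=329931, p(54)=386155, p(55)=451276, p(56)=526823, p(57)=614154, p(58)=715220, p(59)=831820, p(60)=966467, p(61)=1121505, p(62)=1300156, p(63)=1505499, p(64)=1741630, p(65)=2012558, p(66)=2323520, p(67)=2679689, p(68)=3087735, p(69)=3554345, p(70)=4087968, p(71)=4697205, p(72)=5392783, p(73)=6185689, p(74)=7089500, p(75)=8118264, p(76)=9289091, p(77)=10619863, p(78)=12132164, p(79)=13848650, p(80)=15796476, p(81)=18004327, p(82)=20506255, p(83)=23338469, p(84)=26543660, p(85)=30167357, p(86)=34262962, p(87)=38887673, p(88)=44108109, p(89)=49995925, p(90)=56634173, p(91)=64112359, p(92)=72533807, p(93)=82010177, p(94)=92669720, p(95)=104651419, p(96)=118114304, p(97)=133230930, p(98)=150198136, p(99)=169229875, p(100)=190569292, p(101)=214481126, p(102)=241265379, p(103)=271248950, p(104)=304801365, p(105)=342325709, p(106)=384276336, p(107)=431149389, p(108)=483502844, p(109)=541946240, p(110)=607163746, p(111)=679903203, p(112)=761002156, p(113)=851376628, p(114)=952050665, p(115)=1064144451, p(116)=1188908248, p(117)=1327710076, p(118)=1482074143, p(119)=1653668665, p(120)=1844349560, p(121)=2056148051, p(122)=2291320912, p(123)=2552338241, p(124)=2841940500, p(125)=3163127352, p(126)=3519222692, p(127)=3913864295, p(128)=4351078600, p(129)=4835271870, p(130)=5371315400, p(131)=5964539504, p(132)=6620830889, p(133)=7346629512, p(134)=8149040695, p(135)=9035836076, p(136)=10015581680, p(137)=11097645016, p(138)=12292341831, p(139)=13610949895, p(140)=15065878135, p(141)=16670689208, p(142)=18440293320, p(143)=20390982757, p(144)=22540654445, p(145)=24908858009, p(146)=27517052599, p(147)=30388671978, p(148)=33549419497, p(149)=37027355200, p(150)=40853235313, p(151)=45060624582, p(152)=49686288421, p(153)=54770336324, p(154)=60356673280, p(155)=66493182097, p(156)=73232243759, p(157)=80630964769, p(158)=88751778802.
Final step: p(159) = p(158) + p(157) - p(154) - p(152) + p(147) + p(144) - p(137) - p(133) + p(124) + p(119) - p(108) - p(102) + p(89) + p(82) - p(67) - p(59) + p(42) + p(33) - p(14) - p(4)
= 88751778802 + 80630964769 - 60356673280 - 49686288421 + 30388671978 + 22540654445 - 11097645016 - 7346629512 + 2841940500 + 1653668665 - 483502844 - 241265379 + 49995925 + 20506255 - 2679689 - 831820 + 53174 + 10143 - 135 - 5
= 97662728555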